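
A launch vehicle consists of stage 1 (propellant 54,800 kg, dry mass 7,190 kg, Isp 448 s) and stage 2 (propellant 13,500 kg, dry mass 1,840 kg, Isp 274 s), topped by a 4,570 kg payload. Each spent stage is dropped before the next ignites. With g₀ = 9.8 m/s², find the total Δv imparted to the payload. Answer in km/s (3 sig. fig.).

Δv ≈ 7.90 km/s

Ignition mass of stage 1 = 54,800+7,190 + 13,500+1,840 + 4,570 = 81,900 kg.
Stage 1: m₀ = 81,900 kg, m_f = 81,900 − 54,800 = 27,100 kg; Δv = 448×9.8×ln(3.022) = 4390.4×1.1060 ≈ 4856 m/s.
Stage 2: m₀ = 19,910 kg, m_f = 19,910 − 13,500 = 6,410 kg; Δv = 274×9.8×ln(3.106) = 2685.2×1.1334 ≈ 3043 m/s.
Total Δv = 4856 + 3043 = 7899 m/s.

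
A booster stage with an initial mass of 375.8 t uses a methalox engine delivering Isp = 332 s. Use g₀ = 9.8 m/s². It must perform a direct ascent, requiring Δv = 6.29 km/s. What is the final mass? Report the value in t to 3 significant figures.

final mass ≈ 54.4 t

v_e = Isp · g₀ = 332 × 9.8 = 3253.6 m/s.
m₀/m_f = exp(Δv / v_e) = exp(6290 / 3253.6) = exp(1.9332) = 6.9119.
m_f = m₀ / 6.9119 = 375.8 / 6.9119 = 54.37 t.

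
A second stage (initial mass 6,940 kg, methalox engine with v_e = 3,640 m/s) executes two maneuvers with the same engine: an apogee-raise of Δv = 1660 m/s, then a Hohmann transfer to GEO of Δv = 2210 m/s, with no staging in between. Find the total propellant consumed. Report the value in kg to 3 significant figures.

total propellant consumed ≈ 4540 kg

After the first burn: m = 6940 × exp(−1660/3640.0) = 6940 × 0.63379 = 4,398.5 kg.
After the second burn: m = 4,398.5 × exp(−2210/3640.0) = 4,398.5 × 0.54491 = 2,396.79 kg.
Total propellant = m₀ − m_final = 6940 − 2,396.79 = 4,543.21 kg.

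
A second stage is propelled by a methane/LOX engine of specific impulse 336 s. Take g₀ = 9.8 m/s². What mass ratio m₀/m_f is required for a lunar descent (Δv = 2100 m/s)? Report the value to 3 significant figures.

mass ratio ≈ 1.89

v_e = Isp · g₀ = 336 × 9.8 = 3292.8 m/s.
Using Δv = v_e ln(m₀/m_f): m₀/m_f = exp(Δv / v_e) = exp(2100 / 3292.8) = exp(0.6378) = 1.8922.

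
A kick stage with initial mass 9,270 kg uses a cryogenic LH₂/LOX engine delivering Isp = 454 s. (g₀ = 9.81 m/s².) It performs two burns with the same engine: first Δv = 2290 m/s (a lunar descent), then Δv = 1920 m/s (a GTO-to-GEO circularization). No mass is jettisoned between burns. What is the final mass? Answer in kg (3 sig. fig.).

final mass ≈ 3600 kg

v_e = Isp · g₀ = 454 × 9.81 = 4453.7 m/s.
After the first burn: m = 9270 × exp(−2290/4453.7) = 9270 × 0.59799 = 5,543.37 kg.
After the second burn: m = 5,543.37 × exp(−1920/4453.7) = 5,543.37 × 0.64979 = 3,602.03 kg.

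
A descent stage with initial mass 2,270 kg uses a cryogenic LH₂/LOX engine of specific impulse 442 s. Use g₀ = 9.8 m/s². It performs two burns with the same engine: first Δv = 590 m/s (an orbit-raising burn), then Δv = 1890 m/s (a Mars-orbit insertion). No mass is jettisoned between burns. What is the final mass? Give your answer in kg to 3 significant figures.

final mass ≈ 1280 kg

v_e = Isp · g₀ = 442 × 9.8 = 4331.6 m/s.
After the first burn: m = 2270 × exp(−590/4331.6) = 2270 × 0.87266 = 1,980.94 kg.
After the second burn: m = 1,980.94 × exp(−1890/4331.6) = 1,980.94 × 0.64641 = 1,280.5 kg.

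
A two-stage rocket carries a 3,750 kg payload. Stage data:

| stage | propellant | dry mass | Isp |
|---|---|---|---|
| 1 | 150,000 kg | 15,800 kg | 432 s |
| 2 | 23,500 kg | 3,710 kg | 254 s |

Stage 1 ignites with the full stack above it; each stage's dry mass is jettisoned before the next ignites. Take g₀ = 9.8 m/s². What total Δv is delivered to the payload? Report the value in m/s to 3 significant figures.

Ignition mass of stage 1 = 150,000+15,800 + 23,500+3,710 + 3,750 = 196,760 kg.
Stage 1: m₀ = 196,760 kg, m_f = 196,760 − 150,000 = 46,760 kg; Δv = 432×9.8×ln(4.208) = 4233.6×1.4370 ≈ 6083 m/s.
Stage 2: m₀ = 30,960 kg, m_f = 30,960 − 23,500 = 7,460 kg; Δv = 254×9.8×ln(4.15) = 2489.2×1.4231 ≈ 3542 m/s.
Total Δv = 6083 + 3542 = 9625 m/s.

Δv ≈ 9630 m/s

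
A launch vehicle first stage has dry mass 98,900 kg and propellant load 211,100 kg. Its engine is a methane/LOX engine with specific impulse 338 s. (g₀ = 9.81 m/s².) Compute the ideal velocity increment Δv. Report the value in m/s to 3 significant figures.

Δv ≈ 3790 m/s

v_e = Isp · g₀ = 338 × 9.81 = 3315.8 m/s.
m₀ = m_dry + m_prop = 98,900 + 211,100 = 310,000 kg.
Rocket equation: Δv = v_e · ln(m₀/m_f) = 3315.8 × ln(3.134) = 3315.8 × 1.1425 ≈ 3788.2 m/s.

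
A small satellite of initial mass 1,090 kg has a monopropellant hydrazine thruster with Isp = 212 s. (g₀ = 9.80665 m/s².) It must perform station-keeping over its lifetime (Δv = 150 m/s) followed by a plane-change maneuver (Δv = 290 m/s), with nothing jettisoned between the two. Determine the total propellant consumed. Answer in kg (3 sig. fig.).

total propellant consumed ≈ 208 kg

v_e = Isp · g₀ = 212 × 9.80665 = 2079.0 m/s.
After the first burn: m = 1090 × exp(−150/2079.0) = 1090 × 0.93039 = 1,014.13 kg.
After the second burn: m = 1,014.13 × exp(−290/2079.0) = 1,014.13 × 0.86980 = 882.09 kg.
Total propellant = m₀ − m_final = 1090 − 882.09 = 207.91 kg.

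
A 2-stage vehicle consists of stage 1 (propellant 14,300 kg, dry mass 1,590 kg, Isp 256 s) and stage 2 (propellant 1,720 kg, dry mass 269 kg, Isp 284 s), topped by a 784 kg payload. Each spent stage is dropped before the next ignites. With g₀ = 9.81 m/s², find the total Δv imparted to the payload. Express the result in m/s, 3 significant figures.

Δv ≈ 6350 m/s

Ignition mass of stage 1 = 14,300+1,590 + 1,720+269 + 784 = 18,663 kg.
Stage 1: m₀ = 18,663 kg, m_f = 18,663 − 14,300 = 4,363 kg; Δv = 256×9.81×ln(4.278) = 2511.4×1.4534 ≈ 3650 m/s.
Stage 2: m₀ = 2,773 kg, m_f = 2,773 − 1,720 = 1,053 kg; Δv = 284×9.81×ln(2.633) = 2786.0×0.9683 ≈ 2698 m/s.
Total Δv = 3650 + 2698 = 6348 m/s.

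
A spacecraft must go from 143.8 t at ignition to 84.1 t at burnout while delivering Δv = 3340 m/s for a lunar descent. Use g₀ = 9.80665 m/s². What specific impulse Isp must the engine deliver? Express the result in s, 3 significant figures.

Isp ≈ 635 s

ln(m₀/m_f) = ln(143800/84100) = ln(1.71) = 0.5364.
From the ideal rocket equation, v_e = Δv / ln(m₀/m_f) = 3340 / 0.5364 = 6226.5 m/s.
Isp = v_e / g₀ = 6226.5 / 9.80665 = 634.9 s.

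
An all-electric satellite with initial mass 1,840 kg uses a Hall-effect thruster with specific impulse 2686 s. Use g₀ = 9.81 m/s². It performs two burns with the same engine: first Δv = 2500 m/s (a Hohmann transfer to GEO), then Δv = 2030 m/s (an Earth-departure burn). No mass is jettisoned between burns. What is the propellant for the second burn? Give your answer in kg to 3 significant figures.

propellant for the second burn ≈ 124 kg

v_e = Isp · g₀ = 2686 × 9.81 = 26349.7 m/s.
After the first burn: m = 1840 × exp(−2500/26349.7) = 1840 × 0.90948 = 1,673.44 kg.
After the second burn: m = 1,673.44 × exp(−2030/26349.7) = 1,673.44 × 0.92585 = 1,549.35 kg.
Second-burn propellant = 1,673.44 − 1,549.35 = 124.09 kg.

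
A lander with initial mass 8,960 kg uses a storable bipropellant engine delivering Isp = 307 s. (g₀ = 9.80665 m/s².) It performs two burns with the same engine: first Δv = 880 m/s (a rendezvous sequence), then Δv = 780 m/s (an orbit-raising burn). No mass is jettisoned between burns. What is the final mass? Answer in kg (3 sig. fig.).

final mass ≈ 5160 kg

v_e = Isp · g₀ = 307 × 9.80665 = 3010.6 m/s.
After the first burn: m = 8960 × exp(−880/3010.6) = 8960 × 0.74655 = 6,689.09 kg.
After the second burn: m = 6,689.09 × exp(−780/3010.6) = 6,689.09 × 0.77176 = 5,162.37 kg.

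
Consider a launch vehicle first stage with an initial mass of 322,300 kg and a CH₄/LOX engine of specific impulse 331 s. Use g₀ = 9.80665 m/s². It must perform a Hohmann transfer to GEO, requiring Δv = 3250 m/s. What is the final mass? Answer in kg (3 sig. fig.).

final mass ≈ 118000 kg

v_e = Isp · g₀ = 331 × 9.80665 = 3246.0 m/s.
m₀/m_f = exp(Δv / v_e) = exp(3250 / 3246.0) = exp(1.0012) = 2.7216.
m_f = m₀ / 2.7216 = 322,300 / 2.7216 = 118,423 kg.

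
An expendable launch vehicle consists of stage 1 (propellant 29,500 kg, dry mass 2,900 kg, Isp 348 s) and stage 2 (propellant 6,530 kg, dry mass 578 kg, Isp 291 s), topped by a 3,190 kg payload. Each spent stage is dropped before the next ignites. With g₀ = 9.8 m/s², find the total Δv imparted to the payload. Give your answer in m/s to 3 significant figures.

Ignition mass of stage 1 = 29,500+2,900 + 6,530+578 + 3,190 = 42,698 kg.
Stage 1: m₀ = 42,698 kg, m_f = 42,698 − 29,500 = 13,198 kg; Δv = 348×9.8×ln(3.235) = 3410.4×1.1741 ≈ 4004 m/s.
Stage 2: m₀ = 10,298 kg, m_f = 10,298 − 6,530 = 3,768 kg; Δv = 291×9.8×ln(2.733) = 2851.8×1.0054 ≈ 2867 m/s.
Total Δv = 4004 + 2867 = 6871 m/s.

Δv ≈ 6870 m/s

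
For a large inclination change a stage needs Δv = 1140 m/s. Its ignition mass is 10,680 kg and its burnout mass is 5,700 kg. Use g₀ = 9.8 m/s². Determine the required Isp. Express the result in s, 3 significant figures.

Isp ≈ 185 s

ln(m₀/m_f) = ln(10680/5700) = ln(1.874) = 0.6279.
From the ideal rocket equation, v_e = Δv / ln(m₀/m_f) = 1140 / 0.6279 = 1815.6 m/s.
Isp = v_e / g₀ = 1815.6 / 9.8 = 185.3 s.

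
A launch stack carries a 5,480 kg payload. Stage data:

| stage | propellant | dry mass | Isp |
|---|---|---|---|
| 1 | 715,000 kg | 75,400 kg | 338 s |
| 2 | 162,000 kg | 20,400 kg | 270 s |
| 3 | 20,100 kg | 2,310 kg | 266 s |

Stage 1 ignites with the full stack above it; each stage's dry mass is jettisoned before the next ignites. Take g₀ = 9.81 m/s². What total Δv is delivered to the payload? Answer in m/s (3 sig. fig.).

Δv ≈ 11400 m/s

Ignition mass of stage 1 = 715,000+75,400 + 162,000+20,400 + 20,100+2,310 + 5,480 = 1,000,690 kg.
Stage 1: m₀ = 1,000,690 kg, m_f = 1,000,690 − 715,000 = 285,690 kg; Δv = 338×9.81×ln(3.503) = 3315.8×1.2535 ≈ 4156 m/s.
Stage 2: m₀ = 210,290 kg, m_f = 210,290 − 162,000 = 48,290 kg; Δv = 270×9.81×ln(4.355) = 2648.7×1.4713 ≈ 3897 m/s.
Stage 3: m₀ = 27,890 kg, m_f = 27,890 − 20,100 = 7,790 kg; Δv = 266×9.81×ln(3.58) = 2609.5×1.2754 ≈ 3328 m/s.
Total Δv = 4156 + 3897 + 3328 = 11381 m/s.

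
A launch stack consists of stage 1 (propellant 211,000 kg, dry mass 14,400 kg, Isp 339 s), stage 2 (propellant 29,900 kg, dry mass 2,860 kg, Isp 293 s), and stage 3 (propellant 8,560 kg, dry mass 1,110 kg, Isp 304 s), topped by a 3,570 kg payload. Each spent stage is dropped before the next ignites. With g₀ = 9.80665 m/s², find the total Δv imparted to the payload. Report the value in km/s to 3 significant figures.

Ignition mass of stage 1 = 211,000+14,400 + 29,900+2,860 + 8,560+1,110 + 3,570 = 271,400 kg.
Stage 1: m₀ = 271,400 kg, m_f = 271,400 − 211,000 = 60,400 kg; Δv = 339×9.80665×ln(4.493) = 3324.5×1.5026 ≈ 4995 m/s.
Stage 2: m₀ = 46,000 kg, m_f = 46,000 − 29,900 = 16,100 kg; Δv = 293×9.80665×ln(2.857) = 2873.3×1.0498 ≈ 3017 m/s.
Stage 3: m₀ = 13,240 kg, m_f = 13,240 − 8,560 = 4,680 kg; Δv = 304×9.80665×ln(2.829) = 2981.2×1.0399 ≈ 3100 m/s.
Total Δv = 4995 + 3017 + 3100 = 11112 m/s.

Δv ≈ 11.1 km/s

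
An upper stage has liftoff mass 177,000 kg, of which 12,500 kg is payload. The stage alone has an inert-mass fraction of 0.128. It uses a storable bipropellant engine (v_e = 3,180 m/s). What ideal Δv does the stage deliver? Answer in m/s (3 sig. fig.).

Stage wet mass = m₀ − payload = 177,000 − 12,500 = 164,500 kg.
Stage dry mass = ε × stage wet mass = 0.128 × 164,500 = 21,056 kg.
Burnout mass m_f = stage dry + payload = 21,056 + 12,500 = 33,556 kg.
From the ideal rocket equation, Δv = v_e · ln(177,000/33,556) = 3180.0 × ln(5.275) = 3180.0 × 1.6629 ≈ 5288 m/s.

Δv ≈ 5290 m/s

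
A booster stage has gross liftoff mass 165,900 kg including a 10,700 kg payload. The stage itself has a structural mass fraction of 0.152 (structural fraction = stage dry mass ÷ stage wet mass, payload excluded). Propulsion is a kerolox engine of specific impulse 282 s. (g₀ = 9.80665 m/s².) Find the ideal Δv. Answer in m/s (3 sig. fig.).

Δv ≈ 4360 m/s

Stage wet mass = m₀ − payload = 165,900 − 10,700 = 155,200 kg.
Stage dry mass = ε × stage wet mass = 0.152 × 155,200 = 23,590.4 kg.
Burnout mass m_f = stage dry + payload = 23,590.4 + 10,700 = 34,290.4 kg.
v_e = Isp · g₀ = 282 × 9.80665 = 2765.5 m/s.
From the ideal rocket equation, Δv = v_e · ln(165,900/34,290.4) = 2765.5 × ln(4.838) = 2765.5 × 1.5765 ≈ 4360 m/s.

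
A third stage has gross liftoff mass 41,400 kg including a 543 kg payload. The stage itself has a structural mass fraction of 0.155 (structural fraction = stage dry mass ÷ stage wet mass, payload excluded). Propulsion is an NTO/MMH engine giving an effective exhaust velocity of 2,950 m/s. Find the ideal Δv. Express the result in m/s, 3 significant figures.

Stage wet mass = m₀ − payload = 41,400 − 543 = 40,857 kg.
Stage dry mass = ε × stage wet mass = 0.155 × 40,857 = 6,332.84 kg.
Burnout mass m_f = stage dry + payload = 6,332.84 + 543 = 6,875.84 kg.
Δv = v_e · ln(41,400/6,875.84) = 2950.0 × ln(6.021) = 2950.0 × 1.7953 ≈ 5296 m/s.

Δv ≈ 5300 m/s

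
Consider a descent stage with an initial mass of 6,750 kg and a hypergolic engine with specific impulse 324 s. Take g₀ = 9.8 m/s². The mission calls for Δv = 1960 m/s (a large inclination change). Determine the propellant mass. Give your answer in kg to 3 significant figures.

v_e = Isp · g₀ = 324 × 9.8 = 3175.2 m/s.
From the ideal rocket equation, m₀/m_f = exp(Δv / v_e) = exp(1960 / 3175.2) = exp(0.6173) = 1.8539.
m_f = 6,750 / 1.8539 = 3,640.97 kg, so propellant = m₀ − m_f = 6,750 − 3,640.97 = 3,109.03 kg.

propellant mass ≈ 3110 kg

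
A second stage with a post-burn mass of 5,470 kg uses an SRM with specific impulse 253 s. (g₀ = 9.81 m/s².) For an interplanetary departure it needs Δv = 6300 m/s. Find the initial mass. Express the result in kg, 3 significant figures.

v_e = Isp · g₀ = 253 × 9.81 = 2481.9 m/s.
m₀/m_f = exp(Δv / v_e) = exp(6300 / 2481.9) = exp(2.5383) = 12.6587.
m₀ = m_f × 12.6587 = 5,470 × 12.6587 = 69,243.1 kg.

initial mass ≈ 69200 kg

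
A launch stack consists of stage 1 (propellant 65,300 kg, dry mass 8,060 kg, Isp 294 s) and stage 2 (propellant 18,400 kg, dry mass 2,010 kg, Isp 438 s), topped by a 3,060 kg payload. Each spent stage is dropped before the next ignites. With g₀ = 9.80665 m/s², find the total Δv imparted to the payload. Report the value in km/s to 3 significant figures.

Ignition mass of stage 1 = 65,300+8,060 + 18,400+2,010 + 3,060 = 96,830 kg.
Stage 1: m₀ = 96,830 kg, m_f = 96,830 − 65,300 = 31,530 kg; Δv = 294×9.80665×ln(3.071) = 2883.2×1.1220 ≈ 3235 m/s.
Stage 2: m₀ = 23,470 kg, m_f = 23,470 − 18,400 = 5,070 kg; Δv = 438×9.80665×ln(4.629) = 4295.3×1.5324 ≈ 6582 m/s.
Total Δv = 3235 + 6582 = 9817 m/s.

Δv ≈ 9.82 km/s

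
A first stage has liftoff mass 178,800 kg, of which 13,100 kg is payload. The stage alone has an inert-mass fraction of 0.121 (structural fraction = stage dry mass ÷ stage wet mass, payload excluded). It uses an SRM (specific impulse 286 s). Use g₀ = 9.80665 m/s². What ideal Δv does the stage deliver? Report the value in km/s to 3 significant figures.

Stage wet mass = m₀ − payload = 178,800 − 13,100 = 165,700 kg.
Stage dry mass = ε × stage wet mass = 0.121 × 165,700 = 20,049.7 kg.
Burnout mass m_f = stage dry + payload = 20,049.7 + 13,100 = 33,149.7 kg.
v_e = Isp · g₀ = 286 × 9.80665 = 2804.7 m/s.
By the Tsiolkovsky rocket equation, Δv = v_e · ln(178,800/33,149.7) = 2804.7 × ln(5.394) = 2804.7 × 1.6852 ≈ 4727 m/s.

Δv ≈ 4.73 km/s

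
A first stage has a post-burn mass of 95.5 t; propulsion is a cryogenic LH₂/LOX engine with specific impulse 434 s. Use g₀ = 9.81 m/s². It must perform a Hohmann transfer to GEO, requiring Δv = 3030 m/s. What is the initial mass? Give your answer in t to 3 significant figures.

v_e = Isp · g₀ = 434 × 9.81 = 4257.5 m/s.
From the ideal rocket equation, m₀/m_f = exp(Δv / v_e) = exp(3030 / 4257.5) = exp(0.7117) = 2.0374.
m₀ = m_f × 2.0374 = 95.5 × 2.0374 = 194.572 t.

initial mass ≈ 195 t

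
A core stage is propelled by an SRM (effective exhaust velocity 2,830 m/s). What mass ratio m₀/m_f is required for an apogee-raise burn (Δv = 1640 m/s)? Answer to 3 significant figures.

mass ratio ≈ 1.79

m₀/m_f = exp(Δv / v_e) = exp(1640 / 2830.0) = exp(0.5795) = 1.7852.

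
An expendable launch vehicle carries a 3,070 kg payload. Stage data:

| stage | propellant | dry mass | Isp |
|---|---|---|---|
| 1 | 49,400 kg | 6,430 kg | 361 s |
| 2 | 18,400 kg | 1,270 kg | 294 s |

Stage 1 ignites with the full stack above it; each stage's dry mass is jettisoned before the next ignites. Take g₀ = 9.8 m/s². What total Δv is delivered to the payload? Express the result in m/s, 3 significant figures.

Δv ≈ 8280 m/s

Ignition mass of stage 1 = 49,400+6,430 + 18,400+1,270 + 3,070 = 78,570 kg.
Stage 1: m₀ = 78,570 kg, m_f = 78,570 − 49,400 = 29,170 kg; Δv = 361×9.8×ln(2.694) = 3537.8×0.9908 ≈ 3505 m/s.
Stage 2: m₀ = 22,740 kg, m_f = 22,740 − 18,400 = 4,340 kg; Δv = 294×9.8×ln(5.24) = 2881.2×1.6563 ≈ 4772 m/s.
Total Δv = 3505 + 4772 = 8277 m/s.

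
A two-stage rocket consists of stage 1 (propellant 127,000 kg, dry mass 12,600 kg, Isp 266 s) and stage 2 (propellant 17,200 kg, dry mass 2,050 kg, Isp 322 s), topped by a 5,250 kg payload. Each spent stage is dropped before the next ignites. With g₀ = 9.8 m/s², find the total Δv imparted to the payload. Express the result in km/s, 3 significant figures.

Δv ≈ 7.70 km/s

Ignition mass of stage 1 = 127,000+12,600 + 17,200+2,050 + 5,250 = 164,100 kg.
Stage 1: m₀ = 164,100 kg, m_f = 164,100 − 127,000 = 37,100 kg; Δv = 266×9.8×ln(4.423) = 2606.8×1.4869 ≈ 3876 m/s.
Stage 2: m₀ = 24,500 kg, m_f = 24,500 − 17,200 = 7,300 kg; Δv = 322×9.8×ln(3.356) = 3155.6×1.2108 ≈ 3821 m/s.
Total Δv = 3876 + 3821 = 7697 m/s.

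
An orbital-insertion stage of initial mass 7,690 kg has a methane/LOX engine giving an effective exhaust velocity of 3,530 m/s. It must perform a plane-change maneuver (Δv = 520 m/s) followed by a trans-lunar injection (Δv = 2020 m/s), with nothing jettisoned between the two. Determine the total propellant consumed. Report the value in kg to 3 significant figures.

After the first burn: m = 7690 × exp(−520/3530.0) = 7690 × 0.86303 = 6,636.7 kg.
After the second burn: m = 6,636.7 × exp(−2020/3530.0) = 6,636.7 × 0.56426 = 3,744.82 kg.
Total propellant = m₀ − m_final = 7690 − 3,744.82 = 3,945.18 kg.

total propellant consumed ≈ 3950 kg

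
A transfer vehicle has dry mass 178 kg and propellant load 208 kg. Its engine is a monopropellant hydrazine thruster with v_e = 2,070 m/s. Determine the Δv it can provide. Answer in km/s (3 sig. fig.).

m₀ = m_dry + m_prop = 178 + 208 = 386 kg.
Using Δv = v_e ln(m₀/m_f): Δv = v_e · ln(m₀/m_f) = 2070.0 × ln(2.169) = 2070.0 × 0.7741 ≈ 1602.3 m/s.

Δv ≈ 1.60 km/s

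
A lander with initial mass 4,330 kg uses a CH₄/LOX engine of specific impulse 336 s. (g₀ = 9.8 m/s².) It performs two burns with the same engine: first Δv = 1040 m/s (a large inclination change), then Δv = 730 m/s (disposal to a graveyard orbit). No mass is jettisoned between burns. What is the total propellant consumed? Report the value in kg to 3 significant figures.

v_e = Isp · g₀ = 336 × 9.8 = 3292.8 m/s.
After the first burn: m = 4330 × exp(−1040/3292.8) = 4330 × 0.72918 = 3,157.35 kg.
After the second burn: m = 3,157.35 × exp(−730/3292.8) = 3,157.35 × 0.80116 = 2,529.54 kg.
Total propellant = m₀ − m_final = 4330 − 2,529.54 = 1,800.46 kg.

total propellant consumed ≈ 1800 kg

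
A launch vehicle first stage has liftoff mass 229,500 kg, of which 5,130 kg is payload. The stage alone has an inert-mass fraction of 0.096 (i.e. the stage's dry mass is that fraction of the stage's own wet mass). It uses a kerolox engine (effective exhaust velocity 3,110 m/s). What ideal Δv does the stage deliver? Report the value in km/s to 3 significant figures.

Δv ≈ 6.69 km/s

Stage wet mass = m₀ − payload = 229,500 − 5,130 = 224,370 kg.
Stage dry mass = ε × stage wet mass = 0.096 × 224,370 = 21,539.5 kg.
Burnout mass m_f = stage dry + payload = 21,539.5 + 5,130 = 26,669.5 kg.
Δv = v_e · ln(229,500/26,669.5) = 3110.0 × ln(8.605) = 3110.0 × 2.1524 ≈ 6694 m/s.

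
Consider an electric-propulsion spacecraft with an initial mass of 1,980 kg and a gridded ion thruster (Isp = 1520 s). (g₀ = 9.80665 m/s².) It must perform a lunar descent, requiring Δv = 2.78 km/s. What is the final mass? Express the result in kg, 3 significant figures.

final mass ≈ 1640 kg

v_e = Isp · g₀ = 1520 × 9.80665 = 14906.1 m/s.
m₀/m_f = exp(Δv / v_e) = exp(2780 / 14906.1) = exp(0.1865) = 1.2050.
m_f = m₀ / 1.2050 = 1,980 / 1.2050 = 1,643.15 kg.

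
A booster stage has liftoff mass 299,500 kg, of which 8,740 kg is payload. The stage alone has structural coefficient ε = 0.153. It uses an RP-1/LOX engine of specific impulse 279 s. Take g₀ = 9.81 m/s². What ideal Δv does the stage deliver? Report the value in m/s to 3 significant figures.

Δv ≈ 4730 m/s

Stage wet mass = m₀ − payload = 299,500 − 8,740 = 290,760 kg.
Stage dry mass = ε × stage wet mass = 0.153 × 290,760 = 44,486.3 kg.
Burnout mass m_f = stage dry + payload = 44,486.3 + 8,740 = 53,226.3 kg.
v_e = Isp · g₀ = 279 × 9.81 = 2737.0 m/s.
Using Δv = v_e ln(m₀/m_f): Δv = v_e · ln(299,500/53,226.3) = 2737.0 × ln(5.627) = 2737.0 × 1.7276 ≈ 4728 m/s.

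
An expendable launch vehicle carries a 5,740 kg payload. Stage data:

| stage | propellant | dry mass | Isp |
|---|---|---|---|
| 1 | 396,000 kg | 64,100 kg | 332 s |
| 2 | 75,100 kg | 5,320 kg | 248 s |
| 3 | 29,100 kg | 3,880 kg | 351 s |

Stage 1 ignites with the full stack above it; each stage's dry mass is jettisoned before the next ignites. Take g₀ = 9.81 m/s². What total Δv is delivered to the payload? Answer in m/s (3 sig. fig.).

Ignition mass of stage 1 = 396,000+64,100 + 75,100+5,320 + 29,100+3,880 + 5,740 = 579,240 kg.
Stage 1: m₀ = 579,240 kg, m_f = 579,240 − 396,000 = 183,240 kg; Δv = 332×9.81×ln(3.161) = 3256.9×1.1509 ≈ 3748 m/s.
Stage 2: m₀ = 119,140 kg, m_f = 119,140 − 75,100 = 44,040 kg; Δv = 248×9.81×ln(2.705) = 2432.9×0.9952 ≈ 2421 m/s.
Stage 3: m₀ = 38,720 kg, m_f = 38,720 − 29,100 = 9,620 kg; Δv = 351×9.81×ln(4.025) = 3443.3×1.3925 ≈ 4795 m/s.
Total Δv = 3748 + 2421 + 4795 = 10964 m/s.

Δv ≈ 11000 m/s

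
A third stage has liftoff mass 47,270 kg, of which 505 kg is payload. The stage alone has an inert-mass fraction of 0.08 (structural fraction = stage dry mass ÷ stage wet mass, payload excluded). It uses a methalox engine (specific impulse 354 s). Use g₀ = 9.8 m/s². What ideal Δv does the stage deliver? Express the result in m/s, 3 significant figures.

Stage wet mass = m₀ − payload = 47,270 − 505 = 46,765 kg.
Stage dry mass = ε × stage wet mass = 0.08 × 46,765 = 3,741.2 kg.
Burnout mass m_f = stage dry + payload = 3,741.2 + 505 = 4,246.2 kg.
v_e = Isp · g₀ = 354 × 9.8 = 3469.2 m/s.
From the ideal rocket equation, Δv = v_e · ln(47,270/4,246.2) = 3469.2 × ln(11.13) = 3469.2 × 2.4099 ≈ 8360 m/s.

Δv ≈ 8360 m/s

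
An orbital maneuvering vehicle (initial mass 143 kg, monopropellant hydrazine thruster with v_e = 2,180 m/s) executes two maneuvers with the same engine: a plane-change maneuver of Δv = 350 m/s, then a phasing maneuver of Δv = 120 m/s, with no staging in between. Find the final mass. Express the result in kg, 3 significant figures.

After the first burn: m = 143 × exp(−350/2180.0) = 143 × 0.85167 = 121.789 kg.
After the second burn: m = 121.789 × exp(−120/2180.0) = 121.789 × 0.94644 = 115.266 kg.

final mass ≈ 115 kg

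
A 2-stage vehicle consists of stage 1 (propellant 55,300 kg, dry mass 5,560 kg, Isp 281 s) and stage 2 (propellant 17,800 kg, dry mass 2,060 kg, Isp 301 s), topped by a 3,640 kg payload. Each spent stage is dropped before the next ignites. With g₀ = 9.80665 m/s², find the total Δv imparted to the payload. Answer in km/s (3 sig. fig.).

Δv ≈ 7.12 km/s

Ignition mass of stage 1 = 55,300+5,560 + 17,800+2,060 + 3,640 = 84,360 kg.
Stage 1: m₀ = 84,360 kg, m_f = 84,360 − 55,300 = 29,060 kg; Δv = 281×9.80665×ln(2.903) = 2755.7×1.0657 ≈ 2937 m/s.
Stage 2: m₀ = 23,500 kg, m_f = 23,500 − 17,800 = 5,700 kg; Δv = 301×9.80665×ln(4.123) = 2951.8×1.4165 ≈ 4181 m/s.
Total Δv = 2937 + 4181 = 7118 m/s.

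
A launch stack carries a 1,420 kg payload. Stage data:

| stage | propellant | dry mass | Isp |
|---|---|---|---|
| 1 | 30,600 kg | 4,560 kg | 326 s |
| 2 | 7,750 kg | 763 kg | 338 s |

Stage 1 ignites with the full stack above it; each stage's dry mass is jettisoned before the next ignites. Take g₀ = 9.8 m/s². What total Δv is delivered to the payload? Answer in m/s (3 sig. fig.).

Ignition mass of stage 1 = 30,600+4,560 + 7,750+763 + 1,420 = 45,093 kg.
Stage 1: m₀ = 45,093 kg, m_f = 45,093 − 30,600 = 14,493 kg; Δv = 326×9.8×ln(3.111) = 3194.8×1.1351 ≈ 3626 m/s.
Stage 2: m₀ = 9,933 kg, m_f = 9,933 − 7,750 = 2,183 kg; Δv = 338×9.8×ln(4.55) = 3312.4×1.5152 ≈ 5019 m/s.
Total Δv = 3626 + 5019 = 8645 m/s.

Δv ≈ 8650 m/s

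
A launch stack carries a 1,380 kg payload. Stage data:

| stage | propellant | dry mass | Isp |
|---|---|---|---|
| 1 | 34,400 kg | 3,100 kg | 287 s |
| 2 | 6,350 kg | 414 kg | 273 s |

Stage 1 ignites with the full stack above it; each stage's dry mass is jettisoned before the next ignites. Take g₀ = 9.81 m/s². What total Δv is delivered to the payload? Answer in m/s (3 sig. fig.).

Δv ≈ 8000 m/s

Ignition mass of stage 1 = 34,400+3,100 + 6,350+414 + 1,380 = 45,644 kg.
Stage 1: m₀ = 45,644 kg, m_f = 45,644 − 34,400 = 11,244 kg; Δv = 287×9.81×ln(4.059) = 2815.5×1.4010 ≈ 3945 m/s.
Stage 2: m₀ = 8,144 kg, m_f = 8,144 − 6,350 = 1,794 kg; Δv = 273×9.81×ln(4.54) = 2678.1×1.5128 ≈ 4052 m/s.
Total Δv = 3945 + 4052 = 7997 m/s.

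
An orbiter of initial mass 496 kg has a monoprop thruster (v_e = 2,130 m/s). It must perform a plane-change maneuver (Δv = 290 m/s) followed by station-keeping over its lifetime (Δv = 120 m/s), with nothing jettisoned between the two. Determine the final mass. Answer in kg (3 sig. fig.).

After the first burn: m = 496 × exp(−290/2130.0) = 496 × 0.87271 = 432.864 kg.
After the second burn: m = 432.864 × exp(−120/2130.0) = 432.864 × 0.94522 = 409.152 kg.

final mass ≈ 409 kg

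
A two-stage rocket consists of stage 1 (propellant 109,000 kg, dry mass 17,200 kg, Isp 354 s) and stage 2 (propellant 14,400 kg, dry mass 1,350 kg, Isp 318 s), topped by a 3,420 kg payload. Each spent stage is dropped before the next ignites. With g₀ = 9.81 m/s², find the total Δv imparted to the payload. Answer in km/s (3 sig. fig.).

Δv ≈ 9.15 km/s

Ignition mass of stage 1 = 109,000+17,200 + 14,400+1,350 + 3,420 = 145,370 kg.
Stage 1: m₀ = 145,370 kg, m_f = 145,370 − 109,000 = 36,370 kg; Δv = 354×9.81×ln(3.997) = 3472.7×1.3855 ≈ 4812 m/s.
Stage 2: m₀ = 19,170 kg, m_f = 19,170 − 14,400 = 4,770 kg; Δv = 318×9.81×ln(4.019) = 3119.6×1.3910 ≈ 4339 m/s.
Total Δv = 4812 + 4339 = 9151 m/s.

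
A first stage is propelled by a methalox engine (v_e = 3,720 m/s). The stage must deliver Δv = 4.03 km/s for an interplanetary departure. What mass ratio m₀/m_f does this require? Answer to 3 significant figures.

By the Tsiolkovsky rocket equation, m₀/m_f = exp(Δv / v_e) = exp(4030 / 3720.0) = exp(1.0833) = 2.9545.

mass ratio ≈ 2.95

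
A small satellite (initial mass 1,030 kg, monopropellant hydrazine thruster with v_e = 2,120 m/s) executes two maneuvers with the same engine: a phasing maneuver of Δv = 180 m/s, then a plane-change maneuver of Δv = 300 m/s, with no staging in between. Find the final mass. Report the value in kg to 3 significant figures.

final mass ≈ 821 kg

After the first burn: m = 1030 × exp(−180/2120.0) = 1030 × 0.91860 = 946.158 kg.
After the second burn: m = 946.158 × exp(−300/2120.0) = 946.158 × 0.86805 = 821.312 kg.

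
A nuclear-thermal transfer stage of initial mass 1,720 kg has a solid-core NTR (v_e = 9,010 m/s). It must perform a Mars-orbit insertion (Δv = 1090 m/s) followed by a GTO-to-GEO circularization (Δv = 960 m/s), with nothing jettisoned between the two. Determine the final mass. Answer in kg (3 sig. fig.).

final mass ≈ 1370 kg

After the first burn: m = 1720 × exp(−1090/9010.0) = 1720 × 0.88605 = 1,524.01 kg.
After the second burn: m = 1,524.01 × exp(−960/9010.0) = 1,524.01 × 0.89893 = 1,369.98 kg.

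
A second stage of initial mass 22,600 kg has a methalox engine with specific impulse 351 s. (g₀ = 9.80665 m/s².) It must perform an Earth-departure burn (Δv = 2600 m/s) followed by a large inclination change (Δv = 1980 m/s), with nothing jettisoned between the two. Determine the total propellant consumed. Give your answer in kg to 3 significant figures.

v_e = Isp · g₀ = 351 × 9.80665 = 3442.1 m/s.
After the first burn: m = 22600 × exp(−2600/3442.1) = 22600 × 0.46985 = 10,618.6 kg.
After the second burn: m = 10,618.6 × exp(−1980/3442.1) = 10,618.6 × 0.56258 = 5,973.81 kg.
Total propellant = m₀ − m_final = 22600 − 5,973.81 = 16,626.19 kg.

total propellant consumed ≈ 16600 kg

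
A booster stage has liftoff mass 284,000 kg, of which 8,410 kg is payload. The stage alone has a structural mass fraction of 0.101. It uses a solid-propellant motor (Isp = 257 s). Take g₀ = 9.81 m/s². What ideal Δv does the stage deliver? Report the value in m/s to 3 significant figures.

Stage wet mass = m₀ − payload = 284,000 − 8,410 = 275,590 kg.
Stage dry mass = ε × stage wet mass = 0.101 × 275,590 = 27,834.6 kg.
Burnout mass m_f = stage dry + payload = 27,834.6 + 8,410 = 36,244.6 kg.
v_e = Isp · g₀ = 257 × 9.81 = 2521.2 m/s.
Rocket equation: Δv = v_e · ln(284,000/36,244.6) = 2521.2 × ln(7.836) = 2521.2 × 2.0587 ≈ 5190 m/s.

Δv ≈ 5190 m/s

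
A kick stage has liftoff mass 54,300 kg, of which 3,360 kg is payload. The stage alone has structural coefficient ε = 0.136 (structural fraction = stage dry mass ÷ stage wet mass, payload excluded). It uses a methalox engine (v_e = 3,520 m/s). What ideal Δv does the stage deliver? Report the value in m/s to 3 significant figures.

Stage wet mass = m₀ − payload = 54,300 − 3,360 = 50,940 kg.
Stage dry mass = ε × stage wet mass = 0.136 × 50,940 = 6,927.84 kg.
Burnout mass m_f = stage dry + payload = 6,927.84 + 3,360 = 10,287.84 kg.
By the Tsiolkovsky rocket equation, Δv = v_e · ln(54,300/10,287.84) = 3520.0 × ln(5.278) = 3520.0 × 1.6636 ≈ 5856 m/s.

Δv ≈ 5860 m/s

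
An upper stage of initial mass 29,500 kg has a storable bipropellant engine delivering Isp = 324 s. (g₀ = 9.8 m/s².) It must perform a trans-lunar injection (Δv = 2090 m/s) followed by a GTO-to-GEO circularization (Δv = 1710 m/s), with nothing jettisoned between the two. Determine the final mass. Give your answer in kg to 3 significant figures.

v_e = Isp · g₀ = 324 × 9.8 = 3175.2 m/s.
After the first burn: m = 29500 × exp(−2090/3175.2) = 29500 × 0.51777 = 15,274.2 kg.
After the second burn: m = 15,274.2 × exp(−1710/3175.2) = 15,274.2 × 0.58359 = 8,913.87 kg.

final mass ≈ 8910 kg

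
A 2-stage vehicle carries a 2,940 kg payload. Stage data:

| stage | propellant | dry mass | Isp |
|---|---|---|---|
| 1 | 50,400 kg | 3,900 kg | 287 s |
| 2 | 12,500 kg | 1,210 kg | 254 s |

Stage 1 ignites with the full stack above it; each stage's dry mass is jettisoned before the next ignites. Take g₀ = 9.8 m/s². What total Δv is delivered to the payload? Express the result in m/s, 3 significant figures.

Δv ≈ 6940 m/s

Ignition mass of stage 1 = 50,400+3,900 + 12,500+1,210 + 2,940 = 70,950 kg.
Stage 1: m₀ = 70,950 kg, m_f = 70,950 − 50,400 = 20,550 kg; Δv = 287×9.8×ln(3.453) = 2812.6×1.2391 ≈ 3485 m/s.
Stage 2: m₀ = 16,650 kg, m_f = 16,650 − 12,500 = 4,150 kg; Δv = 254×9.8×ln(4.012) = 2489.2×1.3893 ≈ 3458 m/s.
Total Δv = 3485 + 3458 = 6943 m/s.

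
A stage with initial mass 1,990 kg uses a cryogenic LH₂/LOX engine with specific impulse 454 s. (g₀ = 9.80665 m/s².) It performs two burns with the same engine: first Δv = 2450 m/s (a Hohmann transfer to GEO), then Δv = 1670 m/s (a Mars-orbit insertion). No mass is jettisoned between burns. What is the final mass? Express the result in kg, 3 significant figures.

final mass ≈ 789 kg

v_e = Isp · g₀ = 454 × 9.80665 = 4452.2 m/s.
After the first burn: m = 1990 × exp(−2450/4452.2) = 1990 × 0.57678 = 1,147.79 kg.
After the second burn: m = 1,147.79 × exp(−1670/4452.2) = 1,147.79 × 0.68722 = 788.784 kg.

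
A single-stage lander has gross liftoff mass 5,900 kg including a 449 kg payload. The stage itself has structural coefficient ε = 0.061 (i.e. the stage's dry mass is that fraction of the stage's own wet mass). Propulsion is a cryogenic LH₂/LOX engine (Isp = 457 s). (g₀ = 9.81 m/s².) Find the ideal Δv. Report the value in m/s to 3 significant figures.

Δv ≈ 9060 m/s

Stage wet mass = m₀ − payload = 5,900 − 449 = 5,451 kg.
Stage dry mass = ε × stage wet mass = 0.061 × 5,451 = 332.511 kg.
Burnout mass m_f = stage dry + payload = 332.511 + 449 = 781.511 kg.
v_e = Isp · g₀ = 457 × 9.81 = 4483.2 m/s.
By the Tsiolkovsky rocket equation, Δv = v_e · ln(5,900/781.511) = 4483.2 × ln(7.549) = 4483.2 × 2.0215 ≈ 9063 m/s.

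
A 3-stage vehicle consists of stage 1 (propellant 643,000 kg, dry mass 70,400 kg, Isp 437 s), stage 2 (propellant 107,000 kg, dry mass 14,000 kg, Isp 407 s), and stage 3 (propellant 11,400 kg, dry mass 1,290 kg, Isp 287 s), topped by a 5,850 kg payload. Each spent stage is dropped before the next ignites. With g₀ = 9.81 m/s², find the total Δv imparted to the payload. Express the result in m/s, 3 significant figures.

Δv ≈ 14500 m/s

Ignition mass of stage 1 = 643,000+70,400 + 107,000+14,000 + 11,400+1,290 + 5,850 = 852,940 kg.
Stage 1: m₀ = 852,940 kg, m_f = 852,940 − 643,000 = 209,940 kg; Δv = 437×9.81×ln(4.063) = 4287.0×1.4019 ≈ 6010 m/s.
Stage 2: m₀ = 139,540 kg, m_f = 139,540 − 107,000 = 32,540 kg; Δv = 407×9.81×ln(4.288) = 3992.7×1.4559 ≈ 5813 m/s.
Stage 3: m₀ = 18,540 kg, m_f = 18,540 − 11,400 = 7,140 kg; Δv = 287×9.81×ln(2.597) = 2815.5×0.9542 ≈ 2687 m/s.
Total Δv = 6010 + 5813 + 2687 = 14510 m/s.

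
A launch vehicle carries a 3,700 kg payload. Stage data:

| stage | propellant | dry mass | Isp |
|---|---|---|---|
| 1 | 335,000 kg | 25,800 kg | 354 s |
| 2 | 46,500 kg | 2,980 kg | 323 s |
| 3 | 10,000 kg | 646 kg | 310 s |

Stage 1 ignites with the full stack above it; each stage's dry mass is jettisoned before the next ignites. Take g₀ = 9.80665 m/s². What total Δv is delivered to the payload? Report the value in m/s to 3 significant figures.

Ignition mass of stage 1 = 335,000+25,800 + 46,500+2,980 + 10,000+646 + 3,700 = 424,626 kg.
Stage 1: m₀ = 424,626 kg, m_f = 424,626 − 335,000 = 89,626 kg; Δv = 354×9.80665×ln(4.738) = 3471.6×1.5556 ≈ 5400 m/s.
Stage 2: m₀ = 63,826 kg, m_f = 63,826 − 46,500 = 17,326 kg; Δv = 323×9.80665×ln(3.684) = 3167.5×1.3040 ≈ 4130 m/s.
Stage 3: m₀ = 14,346 kg, m_f = 14,346 − 10,000 = 4,346 kg; Δv = 310×9.80665×ln(3.301) = 3040.1×1.1942 ≈ 3630 m/s.
Total Δv = 5400 + 4130 + 3630 = 13160 m/s.

Δv ≈ 13200 m/s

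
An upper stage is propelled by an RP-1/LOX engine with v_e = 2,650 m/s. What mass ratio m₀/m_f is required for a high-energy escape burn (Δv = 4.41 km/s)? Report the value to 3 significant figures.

From the ideal rocket equation, m₀/m_f = exp(Δv / v_e) = exp(4410 / 2650.0) = exp(1.6642) = 5.2812.

mass ratio ≈ 5.28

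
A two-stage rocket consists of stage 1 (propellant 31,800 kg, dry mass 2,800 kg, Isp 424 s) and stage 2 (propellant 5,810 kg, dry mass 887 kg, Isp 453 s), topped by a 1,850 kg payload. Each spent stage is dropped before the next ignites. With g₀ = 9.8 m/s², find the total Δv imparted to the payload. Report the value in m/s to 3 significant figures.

Δv ≈ 10600 m/s

Ignition mass of stage 1 = 31,800+2,800 + 5,810+887 + 1,850 = 43,147 kg.
Stage 1: m₀ = 43,147 kg, m_f = 43,147 − 31,800 = 11,347 kg; Δv = 424×9.8×ln(3.803) = 4155.2×1.3357 ≈ 5550 m/s.
Stage 2: m₀ = 8,547 kg, m_f = 8,547 − 5,810 = 2,737 kg; Δv = 453×9.8×ln(3.123) = 4439.4×1.1387 ≈ 5055 m/s.
Total Δv = 5550 + 5055 = 10605 m/s.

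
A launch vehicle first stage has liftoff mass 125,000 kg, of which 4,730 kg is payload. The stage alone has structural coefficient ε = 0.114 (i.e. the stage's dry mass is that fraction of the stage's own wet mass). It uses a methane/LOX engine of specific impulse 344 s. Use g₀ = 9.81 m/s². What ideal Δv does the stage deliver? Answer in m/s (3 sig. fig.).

Stage wet mass = m₀ − payload = 125,000 − 4,730 = 120,270 kg.
Stage dry mass = ε × stage wet mass = 0.114 × 120,270 = 13,710.8 kg.
Burnout mass m_f = stage dry + payload = 13,710.8 + 4,730 = 18,440.8 kg.
v_e = Isp · g₀ = 344 × 9.81 = 3374.6 m/s.
Δv = v_e · ln(125,000/18,440.8) = 3374.6 × ln(6.778) = 3374.6 × 1.9137 ≈ 6458 m/s.

Δv ≈ 6460 m/s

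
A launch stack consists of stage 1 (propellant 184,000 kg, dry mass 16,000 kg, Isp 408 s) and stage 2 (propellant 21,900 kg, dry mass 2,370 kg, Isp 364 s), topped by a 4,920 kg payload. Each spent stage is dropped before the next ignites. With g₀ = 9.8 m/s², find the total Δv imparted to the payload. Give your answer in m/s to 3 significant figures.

Ignition mass of stage 1 = 184,000+16,000 + 21,900+2,370 + 4,920 = 229,190 kg.
Stage 1: m₀ = 229,190 kg, m_f = 229,190 − 184,000 = 45,190 kg; Δv = 408×9.8×ln(5.072) = 3998.4×1.6237 ≈ 6492 m/s.
Stage 2: m₀ = 29,190 kg, m_f = 29,190 − 21,900 = 7,290 kg; Δv = 364×9.8×ln(4.004) = 3567.2×1.3873 ≈ 4949 m/s.
Total Δv = 6492 + 4949 = 11441 m/s.

Δv ≈ 11400 m/s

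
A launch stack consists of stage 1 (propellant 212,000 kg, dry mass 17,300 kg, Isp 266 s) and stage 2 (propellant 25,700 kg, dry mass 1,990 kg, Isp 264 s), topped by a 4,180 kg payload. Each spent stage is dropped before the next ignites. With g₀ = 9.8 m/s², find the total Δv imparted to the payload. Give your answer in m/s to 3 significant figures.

Ignition mass of stage 1 = 212,000+17,300 + 25,700+1,990 + 4,180 = 261,170 kg.
Stage 1: m₀ = 261,170 kg, m_f = 261,170 − 212,000 = 49,170 kg; Δv = 266×9.8×ln(5.312) = 2606.8×1.6699 ≈ 4353 m/s.
Stage 2: m₀ = 31,870 kg, m_f = 31,870 − 25,700 = 6,170 kg; Δv = 264×9.8×ln(5.165) = 2587.2×1.6420 ≈ 4248 m/s.
Total Δv = 4353 + 4248 = 8601 m/s.

Δv ≈ 8600 m/s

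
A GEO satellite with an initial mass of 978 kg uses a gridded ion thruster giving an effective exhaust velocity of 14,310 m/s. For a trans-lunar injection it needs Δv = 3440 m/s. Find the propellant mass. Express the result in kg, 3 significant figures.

propellant mass ≈ 209 kg

From the ideal rocket equation, m₀/m_f = exp(Δv / v_e) = exp(3440 / 14310.0) = exp(0.2404) = 1.2717.
m_f = 978 / 1.2717 = 769.049 kg, so propellant = m₀ − m_f = 978 − 769.049 = 208.951 kg.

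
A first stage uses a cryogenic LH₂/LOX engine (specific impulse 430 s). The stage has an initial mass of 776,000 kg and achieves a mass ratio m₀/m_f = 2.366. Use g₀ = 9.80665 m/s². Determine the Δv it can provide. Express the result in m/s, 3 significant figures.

Δv ≈ 3630 m/s

v_e = Isp · g₀ = 430 × 9.80665 = 4216.9 m/s.
Δv = v_e · ln(2.366) = 4216.9 × 0.8612 ≈ 3631.6 m/s.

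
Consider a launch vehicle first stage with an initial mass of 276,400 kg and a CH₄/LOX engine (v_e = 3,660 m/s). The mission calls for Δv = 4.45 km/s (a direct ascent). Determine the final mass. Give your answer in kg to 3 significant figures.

final mass ≈ 81900 kg

m₀/m_f = exp(Δv / v_e) = exp(4450 / 3660.0) = exp(1.2158) = 3.3731.
m_f = m₀ / 3.3731 = 276,400 / 3.3731 = 81,942.4 kg.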